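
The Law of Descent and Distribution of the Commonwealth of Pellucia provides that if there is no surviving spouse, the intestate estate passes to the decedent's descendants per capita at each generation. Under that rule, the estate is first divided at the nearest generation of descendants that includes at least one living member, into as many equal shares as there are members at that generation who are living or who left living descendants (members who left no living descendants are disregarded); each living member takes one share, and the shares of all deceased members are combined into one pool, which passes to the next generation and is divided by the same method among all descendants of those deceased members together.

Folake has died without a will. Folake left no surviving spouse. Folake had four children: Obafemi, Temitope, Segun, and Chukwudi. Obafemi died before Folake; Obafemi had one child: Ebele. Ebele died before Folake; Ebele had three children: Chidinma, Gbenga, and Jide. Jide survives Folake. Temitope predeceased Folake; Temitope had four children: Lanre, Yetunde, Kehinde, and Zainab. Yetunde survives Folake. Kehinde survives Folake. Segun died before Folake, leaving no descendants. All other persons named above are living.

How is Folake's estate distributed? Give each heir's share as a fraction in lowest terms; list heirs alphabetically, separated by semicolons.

There is no surviving spouse, so the entire estate passes to Folake's descendants per capita at each generation.
At generation 1 (Obafemi, Temitope, Chukwudi) there are 3 shares of (1)/3 = 1/3 each.
Living: Chukwudi — each takes 1/3.
Deceased: Obafemi and Temitope. Their combined 2/3 is pooled and carried to generation 2.
At generation 2 (Ebele, Lanre, Yetunde, Kehinde, Zainab) there are 5 shares of (2/3)/5 = 2/15 each.
Living: Lanre, Yetunde, Kehinde, and Zainab — each takes 2/15.
Deceased: Ebele. That 2/15 share is carried to generation 3.
At generation 3 (Chidinma, Gbenga, Jide) there are 3 shares of (2/15)/3 = 2/45 each.
Living: Chidinma, Gbenga, and Jide — each takes 2/45.

Chidinma 2/45; Chukwudi 1/3; Gbenga 2/45; Jide 2/45; Kehinde 2/15; Lanre 2/15; Yetunde 2/15; Zainab 2/15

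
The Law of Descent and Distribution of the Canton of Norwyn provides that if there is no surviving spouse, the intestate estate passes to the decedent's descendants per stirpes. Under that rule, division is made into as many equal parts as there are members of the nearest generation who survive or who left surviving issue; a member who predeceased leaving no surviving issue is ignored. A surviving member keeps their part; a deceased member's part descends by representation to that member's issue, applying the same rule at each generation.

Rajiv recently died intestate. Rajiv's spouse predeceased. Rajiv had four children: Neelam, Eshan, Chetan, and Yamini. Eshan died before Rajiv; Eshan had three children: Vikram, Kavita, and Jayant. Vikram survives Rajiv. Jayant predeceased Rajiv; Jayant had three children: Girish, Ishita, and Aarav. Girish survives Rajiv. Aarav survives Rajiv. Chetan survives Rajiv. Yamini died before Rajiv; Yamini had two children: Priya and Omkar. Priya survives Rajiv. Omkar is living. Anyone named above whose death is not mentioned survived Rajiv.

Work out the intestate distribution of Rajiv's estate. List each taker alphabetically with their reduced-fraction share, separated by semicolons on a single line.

Aarav 1/36; Chetan 1/4; Girish 1/36; Ishita 1/36; Kavita 1/12; Neelam 1/4; Omkar 1/8; Priya 1/8; Vikram 1/12

There is no surviving spouse, so the entire estate passes to Rajiv's descendants per stirpes.
The estate is divided into 4 equal shares of 1/4 among Neelam, Eshan, Chetan, Yamini.
Neelam is living and takes 1/4.
Eshan predeceased; the 1/4 allotted to Eshan's branch passes to Eshan's issue by representation.
The 1/4 is divided into 3 equal shares of 1/12 among Vikram, Kavita, Jayant.
Vikram is living and takes 1/12.
Kavita is living and takes 1/12.
Jayant predeceased; the 1/12 allotted to Jayant's branch passes to Jayant's issue by representation.
The 1/12 is divided into 3 equal shares of 1/36 among Girish, Ishita, Aarav.
Girish is living and takes 1/36.
Ishita is living and takes 1/36.
Aarav is living and takes 1/36.
Chetan is living and takes 1/4.
Yamini predeceased; the 1/4 allotted to Yamini's branch passes to Yamini's issue by representation.
The 1/4 is divided into 2 equal shares of 1/8 among Priya, Omkar.
Priya is living and takes 1/8.
Omkar is living and takes 1/8.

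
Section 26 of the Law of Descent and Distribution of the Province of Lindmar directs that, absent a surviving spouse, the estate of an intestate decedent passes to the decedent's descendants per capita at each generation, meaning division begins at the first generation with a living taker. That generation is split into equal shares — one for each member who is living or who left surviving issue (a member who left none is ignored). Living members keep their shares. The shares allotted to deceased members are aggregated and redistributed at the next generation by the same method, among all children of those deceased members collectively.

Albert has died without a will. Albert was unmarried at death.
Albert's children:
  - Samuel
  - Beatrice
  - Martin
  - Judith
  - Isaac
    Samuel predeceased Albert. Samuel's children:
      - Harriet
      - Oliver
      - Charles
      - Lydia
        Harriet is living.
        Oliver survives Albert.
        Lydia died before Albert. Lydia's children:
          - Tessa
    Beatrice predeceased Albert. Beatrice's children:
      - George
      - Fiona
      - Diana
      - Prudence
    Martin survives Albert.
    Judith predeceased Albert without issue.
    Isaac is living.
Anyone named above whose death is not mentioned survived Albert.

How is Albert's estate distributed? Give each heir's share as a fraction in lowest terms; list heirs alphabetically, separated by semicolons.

There is no surviving spouse, so the entire estate passes to Albert's descendants per capita at each generation.
At generation 1 (Samuel, Beatrice, Martin, Isaac) there are 4 shares of (1)/4 = 1/4 each.
Living: Martin and Isaac — each takes 1/4.
Deceased: Samuel and Beatrice. Their combined 1/2 is pooled and carried to generation 2.
At generation 2 (Harriet, Oliver, Charles, Lydia, George, Fiona, Diana, Prudence) there are 8 shares of (1/2)/8 = 1/16 each.
Living: Harriet, Oliver, Charles, George, Fiona, Diana, and Prudence — each takes 1/16.
Deceased: Lydia. That 1/16 share is carried to generation 3.
At generation 3 (Tessa) there are 1 shares of (1/16)/1 = 1/16 each.
Living: Tessa — each takes 1/16.

Charles 1/16; Diana 1/16; Fiona 1/16; George 1/16; Harriet 1/16; Isaac 1/4; Martin 1/4; Oliver 1/16; Prudence 1/16; Tessa 1/16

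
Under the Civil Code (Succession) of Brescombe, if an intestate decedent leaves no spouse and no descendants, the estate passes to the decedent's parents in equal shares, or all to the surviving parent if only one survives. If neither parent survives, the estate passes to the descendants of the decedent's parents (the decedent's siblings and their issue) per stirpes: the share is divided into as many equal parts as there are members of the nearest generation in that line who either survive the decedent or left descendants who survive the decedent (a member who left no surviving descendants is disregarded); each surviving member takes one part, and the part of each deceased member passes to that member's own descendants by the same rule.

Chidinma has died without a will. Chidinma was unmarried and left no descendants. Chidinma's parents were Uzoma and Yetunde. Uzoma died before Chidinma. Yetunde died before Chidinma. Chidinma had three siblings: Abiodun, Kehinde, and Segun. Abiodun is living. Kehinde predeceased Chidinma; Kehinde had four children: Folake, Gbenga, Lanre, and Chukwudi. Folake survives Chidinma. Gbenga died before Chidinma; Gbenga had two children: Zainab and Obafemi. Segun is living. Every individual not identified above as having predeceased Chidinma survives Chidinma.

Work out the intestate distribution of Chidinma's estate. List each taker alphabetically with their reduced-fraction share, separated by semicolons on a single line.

Neither parent survives and there are no descendants, so the estate passes to Chidinma's siblings and their issue per stirpes.
The estate is divided into 3 equal shares of 1/3 among Abiodun, Kehinde, Segun.
Abiodun is living and takes 1/3.
Kehinde predeceased; the 1/3 allotted to Kehinde's branch passes to Kehinde's issue by representation.
The 1/3 is divided into 4 equal shares of 1/12 among Folake, Gbenga, Lanre, Chukwudi.
Folake is living and takes 1/12.
Gbenga predeceased; the 1/12 allotted to Gbenga's branch passes to Gbenga's issue by representation.
The 1/12 is divided into 2 equal shares of 1/24 among Zainab, Obafemi.
Zainab is living and takes 1/24.
Obafemi is living and takes 1/24.
Lanre is living and takes 1/12.
Chukwudi is living and takes 1/12.
Segun is living and takes 1/3.

Abiodun 1/3; Chukwudi 1/12; Folake 1/12; Lanre 1/12; Obafemi 1/24; Segun 1/3; Zainab 1/24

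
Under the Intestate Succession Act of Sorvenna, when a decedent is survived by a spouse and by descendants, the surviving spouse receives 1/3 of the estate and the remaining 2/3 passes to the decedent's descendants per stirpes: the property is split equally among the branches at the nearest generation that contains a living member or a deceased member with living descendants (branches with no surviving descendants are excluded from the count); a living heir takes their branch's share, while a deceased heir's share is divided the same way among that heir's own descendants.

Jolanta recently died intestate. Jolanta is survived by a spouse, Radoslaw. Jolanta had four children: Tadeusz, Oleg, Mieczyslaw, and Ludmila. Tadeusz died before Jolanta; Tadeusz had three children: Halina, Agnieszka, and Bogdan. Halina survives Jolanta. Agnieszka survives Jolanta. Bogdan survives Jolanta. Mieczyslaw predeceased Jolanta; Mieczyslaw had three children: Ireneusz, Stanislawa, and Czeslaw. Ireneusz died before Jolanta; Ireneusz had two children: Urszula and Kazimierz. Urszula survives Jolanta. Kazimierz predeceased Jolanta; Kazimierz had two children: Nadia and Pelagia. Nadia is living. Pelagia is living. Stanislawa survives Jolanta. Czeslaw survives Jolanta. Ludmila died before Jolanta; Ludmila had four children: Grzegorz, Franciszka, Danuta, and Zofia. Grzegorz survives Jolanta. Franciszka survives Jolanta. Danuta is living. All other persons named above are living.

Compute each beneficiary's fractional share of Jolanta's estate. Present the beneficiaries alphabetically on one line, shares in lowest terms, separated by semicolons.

Radoslaw, as surviving spouse, takes 1/3.
The remaining 2/3 passes to Jolanta's descendants per stirpes.
The 2/3 is divided into 4 equal shares of 1/6 among Tadeusz, Oleg, Mieczyslaw, Ludmila.
Tadeusz predeceased; the 1/6 allotted to Tadeusz's branch passes to Tadeusz's issue by representation.
The 1/6 is divided into 3 equal shares of 1/18 among Halina, Agnieszka, Bogdan.
Halina is living and takes 1/18.
Agnieszka is living and takes 1/18.
Bogdan is living and takes 1/18.
Oleg is living and takes 1/6.
Mieczyslaw predeceased; the 1/6 allotted to Mieczyslaw's branch passes to Mieczyslaw's issue by representation.
The 1/6 is divided into 3 equal shares of 1/18 among Ireneusz, Stanislawa, Czeslaw.
Ireneusz predeceased; the 1/18 allotted to Ireneusz's branch passes to Ireneusz's issue by representation.
The 1/18 is divided into 2 equal shares of 1/36 among Urszula, Kazimierz.
Urszula is living and takes 1/36.
Kazimierz predeceased; the 1/36 allotted to Kazimierz's branch passes to Kazimierz's issue by representation.
The 1/36 is divided into 2 equal shares of 1/72 among Nadia, Pelagia.
Nadia is living and takes 1/72.
Pelagia is living and takes 1/72.
Stanislawa is living and takes 1/18.
Czeslaw is living and takes 1/18.
Ludmila predeceased; the 1/6 allotted to Ludmila's branch passes to Ludmila's issue by representation.
The 1/6 is divided into 4 equal shares of 1/24 among Grzegorz, Franciszka, Danuta, Zofia.
Grzegorz is living and takes 1/24.
Franciszka is living and takes 1/24.
Danuta is living and takes 1/24.
Zofia is living and takes 1/24.

Agnieszka 1/18; Bogdan 1/18; Czeslaw 1/18; Danuta 1/24; Franciszka 1/24; Grzegorz 1/24; Halina 1/18; Nadia 1/72; Oleg 1/6; Pelagia 1/72; Radoslaw 1/3; Stanislawa 1/18; Urszula 1/36; Zofia 1/24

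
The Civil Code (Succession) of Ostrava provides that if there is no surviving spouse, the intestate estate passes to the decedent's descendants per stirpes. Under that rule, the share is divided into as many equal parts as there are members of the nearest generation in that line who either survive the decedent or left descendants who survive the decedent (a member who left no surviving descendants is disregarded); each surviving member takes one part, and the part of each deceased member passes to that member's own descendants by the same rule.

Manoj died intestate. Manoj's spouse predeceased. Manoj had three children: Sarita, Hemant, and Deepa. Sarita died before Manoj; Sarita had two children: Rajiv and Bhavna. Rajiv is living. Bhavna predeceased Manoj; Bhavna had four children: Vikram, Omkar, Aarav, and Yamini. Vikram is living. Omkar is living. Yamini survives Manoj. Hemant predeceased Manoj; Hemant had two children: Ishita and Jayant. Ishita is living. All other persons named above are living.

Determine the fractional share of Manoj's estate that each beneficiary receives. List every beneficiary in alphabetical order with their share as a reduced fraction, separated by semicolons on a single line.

There is no surviving spouse, so the entire estate passes to Manoj's descendants per stirpes.
The estate is divided into 3 equal shares of 1/3 among Sarita, Hemant, Deepa.
Sarita predeceased; the 1/3 allotted to Sarita's branch passes to Sarita's issue by representation.
The 1/3 is divided into 2 equal shares of 1/6 among Rajiv, Bhavna.
Rajiv is living and takes 1/6.
Bhavna predeceased; the 1/6 allotted to Bhavna's branch passes to Bhavna's issue by representation.
The 1/6 is divided into 4 equal shares of 1/24 among Vikram, Omkar, Aarav, Yamini.
Vikram is living and takes 1/24.
Omkar is living and takes 1/24.
Aarav is living and takes 1/24.
Yamini is living and takes 1/24.
Hemant predeceased; the 1/3 allotted to Hemant's branch passes to Hemant's issue by representation.
The 1/3 is divided into 2 equal shares of 1/6 among Ishita, Jayant.
Ishita is living and takes 1/6.
Jayant is living and takes 1/6.
Deepa is living and takes 1/3.

Aarav 1/24; Deepa 1/3; Ishita 1/6; Jayant 1/6; Omkar 1/24; Rajiv 1/6; Vikram 1/24; Yamini 1/24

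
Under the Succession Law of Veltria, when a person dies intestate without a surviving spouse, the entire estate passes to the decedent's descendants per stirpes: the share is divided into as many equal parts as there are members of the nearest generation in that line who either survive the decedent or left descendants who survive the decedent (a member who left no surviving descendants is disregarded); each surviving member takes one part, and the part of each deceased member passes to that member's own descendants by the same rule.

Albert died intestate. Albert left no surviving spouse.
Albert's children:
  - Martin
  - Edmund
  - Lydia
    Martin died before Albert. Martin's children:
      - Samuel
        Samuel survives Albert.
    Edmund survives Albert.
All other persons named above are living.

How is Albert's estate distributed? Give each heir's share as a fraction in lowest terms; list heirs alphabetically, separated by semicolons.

Edmund 1/3; Lydia 1/3; Samuel 1/3

There is no surviving spouse, so the entire estate passes to Albert's descendants per stirpes.
The estate is divided into 3 equal shares of 1/3 among Martin, Edmund, Lydia.
Martin predeceased; the 1/3 allotted to Martin's branch passes to Martin's issue by representation.
Samuel is the sole taker at this level and receives the full 1/3.
Edmund is living and takes 1/3.
Lydia is living and takes 1/3.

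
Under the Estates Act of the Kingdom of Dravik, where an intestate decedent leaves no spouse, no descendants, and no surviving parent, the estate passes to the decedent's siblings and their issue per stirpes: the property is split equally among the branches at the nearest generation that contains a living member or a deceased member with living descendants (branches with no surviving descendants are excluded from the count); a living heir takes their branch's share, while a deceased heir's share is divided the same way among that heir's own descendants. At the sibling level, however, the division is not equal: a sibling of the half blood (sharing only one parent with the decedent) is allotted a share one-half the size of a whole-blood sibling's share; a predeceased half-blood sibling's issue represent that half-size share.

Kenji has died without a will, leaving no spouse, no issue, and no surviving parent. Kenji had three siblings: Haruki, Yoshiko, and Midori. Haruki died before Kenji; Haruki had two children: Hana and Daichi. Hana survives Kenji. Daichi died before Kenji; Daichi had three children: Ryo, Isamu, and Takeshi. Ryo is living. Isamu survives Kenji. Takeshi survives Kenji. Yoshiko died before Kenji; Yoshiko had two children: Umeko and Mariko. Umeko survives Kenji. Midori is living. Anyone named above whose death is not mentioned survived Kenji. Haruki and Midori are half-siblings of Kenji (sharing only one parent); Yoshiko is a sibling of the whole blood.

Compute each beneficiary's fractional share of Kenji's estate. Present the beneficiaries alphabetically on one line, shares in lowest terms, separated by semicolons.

Hana 1/8; Isamu 1/24; Mariko 1/4; Midori 1/4; Ryo 1/24; Takeshi 1/24; Umeko 1/4

No spouse, descendants, or parent survives, so the estate passes to Kenji's siblings per stirpes.
Half-blood siblings count for one-half the weight of whole-blood siblings at the initial division.
Dividing 1 in proportion to weights (total weight 2): Haruki (weight 1/2) → 1/4; Yoshiko (weight 1) → 1/2; Midori (weight 1/2) → 1/4.
Haruki predeceased; the 1/4 allotted to Haruki's branch passes to Haruki's issue by representation.
The 1/4 is divided into 2 equal shares of 1/8 among Hana, Daichi.
Hana is living and takes 1/8.
Daichi predeceased; the 1/8 allotted to Daichi's branch passes to Daichi's issue by representation.
The 1/8 is divided into 3 equal shares of 1/24 among Ryo, Isamu, Takeshi.
Ryo is living and takes 1/24.
Isamu is living and takes 1/24.
Takeshi is living and takes 1/24.
Yoshiko predeceased; the 1/2 allotted to Yoshiko's branch passes to Yoshiko's issue by representation.
The 1/2 is divided into 2 equal shares of 1/4 among Umeko, Mariko.
Umeko is living and takes 1/4.
Mariko is living and takes 1/4.
Midori is living and takes 1/4.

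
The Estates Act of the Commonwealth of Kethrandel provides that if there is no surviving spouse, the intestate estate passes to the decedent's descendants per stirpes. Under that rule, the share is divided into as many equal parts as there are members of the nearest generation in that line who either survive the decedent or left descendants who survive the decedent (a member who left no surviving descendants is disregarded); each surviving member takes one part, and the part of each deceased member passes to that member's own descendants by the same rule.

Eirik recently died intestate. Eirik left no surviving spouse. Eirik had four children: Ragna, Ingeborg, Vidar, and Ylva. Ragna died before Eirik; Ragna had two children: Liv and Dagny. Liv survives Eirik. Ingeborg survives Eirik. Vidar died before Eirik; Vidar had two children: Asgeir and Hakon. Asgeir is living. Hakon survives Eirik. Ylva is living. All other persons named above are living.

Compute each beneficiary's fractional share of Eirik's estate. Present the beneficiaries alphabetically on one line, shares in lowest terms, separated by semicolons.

There is no surviving spouse, so the entire estate passes to Eirik's descendants per stirpes.
The estate is divided into 4 equal shares of 1/4 among Ragna, Ingeborg, Vidar, Ylva.
Ragna predeceased; the 1/4 allotted to Ragna's branch passes to Ragna's issue by representation.
The 1/4 is divided into 2 equal shares of 1/8 among Liv, Dagny.
Liv is living and takes 1/8.
Dagny is living and takes 1/8.
Ingeborg is living and takes 1/4.
Vidar predeceased; the 1/4 allotted to Vidar's branch passes to Vidar's issue by representation.
The 1/4 is divided into 2 equal shares of 1/8 among Asgeir, Hakon.
Asgeir is living and takes 1/8.
Hakon is living and takes 1/8.
Ylva is living and takes 1/4.

Asgeir 1/8; Dagny 1/8; Hakon 1/8; Ingeborg 1/4; Liv 1/8; Ylva 1/4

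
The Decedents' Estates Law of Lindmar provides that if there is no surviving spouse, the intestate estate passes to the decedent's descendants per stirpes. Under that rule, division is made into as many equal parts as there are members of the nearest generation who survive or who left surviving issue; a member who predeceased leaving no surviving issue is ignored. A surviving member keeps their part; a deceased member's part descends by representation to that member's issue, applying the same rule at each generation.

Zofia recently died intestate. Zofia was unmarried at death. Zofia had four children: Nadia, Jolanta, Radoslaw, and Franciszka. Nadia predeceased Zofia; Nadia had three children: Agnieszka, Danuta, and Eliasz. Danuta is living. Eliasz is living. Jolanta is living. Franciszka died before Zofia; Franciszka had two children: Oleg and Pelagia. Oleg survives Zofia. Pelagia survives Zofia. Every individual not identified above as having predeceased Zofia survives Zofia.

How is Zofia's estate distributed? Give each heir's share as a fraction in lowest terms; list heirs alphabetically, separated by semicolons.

There is no surviving spouse, so the entire estate passes to Zofia's descendants per stirpes.
The estate is divided into 4 equal shares of 1/4 among Nadia, Jolanta, Radoslaw, Franciszka.
Nadia predeceased; the 1/4 allotted to Nadia's branch passes to Nadia's issue by representation.
The 1/4 is divided into 3 equal shares of 1/12 among Agnieszka, Danuta, Eliasz.
Agnieszka is living and takes 1/12.
Danuta is living and takes 1/12.
Eliasz is living and takes 1/12.
Jolanta is living and takes 1/4.
Radoslaw is living and takes 1/4.
Franciszka predeceased; the 1/4 allotted to Franciszka's branch passes to Franciszka's issue by representation.
The 1/4 is divided into 2 equal shares of 1/8 among Oleg, Pelagia.
Oleg is living and takes 1/8.
Pelagia is living and takes 1/8.

Agnieszka 1/12; Danuta 1/12; Eliasz 1/12; Jolanta 1/4; Oleg 1/8; Pelagia 1/8; Radoslaw 1/4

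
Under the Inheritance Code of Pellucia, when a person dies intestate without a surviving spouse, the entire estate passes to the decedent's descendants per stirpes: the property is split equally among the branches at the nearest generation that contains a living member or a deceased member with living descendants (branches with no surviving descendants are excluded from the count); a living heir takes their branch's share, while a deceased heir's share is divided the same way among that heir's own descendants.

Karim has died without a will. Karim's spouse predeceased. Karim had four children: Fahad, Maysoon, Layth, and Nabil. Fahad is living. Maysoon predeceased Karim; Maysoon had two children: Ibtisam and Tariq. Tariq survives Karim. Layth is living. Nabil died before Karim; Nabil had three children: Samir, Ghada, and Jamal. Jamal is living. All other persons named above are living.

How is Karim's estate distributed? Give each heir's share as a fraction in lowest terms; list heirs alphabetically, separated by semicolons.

There is no surviving spouse, so the entire estate passes to Karim's descendants per stirpes.
The estate is divided into 4 equal shares of 1/4 among Fahad, Maysoon, Layth, Nabil.
Fahad is living and takes 1/4.
Maysoon predeceased; the 1/4 allotted to Maysoon's branch passes to Maysoon's issue by representation.
The 1/4 is divided into 2 equal shares of 1/8 among Ibtisam, Tariq.
Ibtisam is living and takes 1/8.
Tariq is living and takes 1/8.
Layth is living and takes 1/4.
Nabil predeceased; the 1/4 allotted to Nabil's branch passes to Nabil's issue by representation.
The 1/4 is divided into 3 equal shares of 1/12 among Samir, Ghada, Jamal.
Samir is living and takes 1/12.
Ghada is living and takes 1/12.
Jamal is living and takes 1/12.

Fahad 1/4; Ghada 1/12; Ibtisam 1/8; Jamal 1/12; Layth 1/4; Samir 1/12; Tariq 1/8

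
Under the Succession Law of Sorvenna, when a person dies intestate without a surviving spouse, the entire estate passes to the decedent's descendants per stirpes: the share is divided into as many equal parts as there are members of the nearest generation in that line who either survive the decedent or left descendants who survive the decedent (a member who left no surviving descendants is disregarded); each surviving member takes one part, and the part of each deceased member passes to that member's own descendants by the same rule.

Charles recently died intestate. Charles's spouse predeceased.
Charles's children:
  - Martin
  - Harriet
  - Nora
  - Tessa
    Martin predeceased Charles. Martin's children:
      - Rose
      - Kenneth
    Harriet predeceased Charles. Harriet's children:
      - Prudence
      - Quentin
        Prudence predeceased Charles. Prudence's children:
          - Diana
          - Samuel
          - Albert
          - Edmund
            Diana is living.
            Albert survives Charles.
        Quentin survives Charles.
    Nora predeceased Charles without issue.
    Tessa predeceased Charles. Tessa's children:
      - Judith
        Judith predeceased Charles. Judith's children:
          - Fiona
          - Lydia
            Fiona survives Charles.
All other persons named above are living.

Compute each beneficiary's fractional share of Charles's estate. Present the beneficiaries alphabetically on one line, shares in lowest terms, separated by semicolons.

Albert 1/24; Diana 1/24; Edmund 1/24; Fiona 1/6; Kenneth 1/6; Lydia 1/6; Quentin 1/6; Rose 1/6; Samuel 1/24

There is no surviving spouse, so the entire estate passes to Charles's descendants per stirpes.
Nora left no surviving issue, so that branch lapses and is disregarded.
The estate is divided into 3 equal shares of 1/3 among Martin, Harriet, Tessa.
Martin predeceased; the 1/3 allotted to Martin's branch passes to Martin's issue by representation.
The 1/3 is divided into 2 equal shares of 1/6 among Rose, Kenneth.
Rose is living and takes 1/6.
Kenneth is living and takes 1/6.
Harriet predeceased; the 1/3 allotted to Harriet's branch passes to Harriet's issue by representation.
The 1/3 is divided into 2 equal shares of 1/6 among Prudence, Quentin.
Prudence predeceased; the 1/6 allotted to Prudence's branch passes to Prudence's issue by representation.
The 1/6 is divided into 4 equal shares of 1/24 among Diana, Samuel, Albert, Edmund.
Diana is living and takes 1/24.
Samuel is living and takes 1/24.
Albert is living and takes 1/24.
Edmund is living and takes 1/24.
Quentin is living and takes 1/6.
Tessa predeceased; the 1/3 allotted to Tessa's branch passes to Tessa's issue by representation.
Judith's line is the sole branch at this level, so the full 1/3 passes to Judith's issue by representation.
The 1/3 is divided into 2 equal shares of 1/6 among Fiona, Lydia.
Fiona is living and takes 1/6.
Lydia is living and takes 1/6.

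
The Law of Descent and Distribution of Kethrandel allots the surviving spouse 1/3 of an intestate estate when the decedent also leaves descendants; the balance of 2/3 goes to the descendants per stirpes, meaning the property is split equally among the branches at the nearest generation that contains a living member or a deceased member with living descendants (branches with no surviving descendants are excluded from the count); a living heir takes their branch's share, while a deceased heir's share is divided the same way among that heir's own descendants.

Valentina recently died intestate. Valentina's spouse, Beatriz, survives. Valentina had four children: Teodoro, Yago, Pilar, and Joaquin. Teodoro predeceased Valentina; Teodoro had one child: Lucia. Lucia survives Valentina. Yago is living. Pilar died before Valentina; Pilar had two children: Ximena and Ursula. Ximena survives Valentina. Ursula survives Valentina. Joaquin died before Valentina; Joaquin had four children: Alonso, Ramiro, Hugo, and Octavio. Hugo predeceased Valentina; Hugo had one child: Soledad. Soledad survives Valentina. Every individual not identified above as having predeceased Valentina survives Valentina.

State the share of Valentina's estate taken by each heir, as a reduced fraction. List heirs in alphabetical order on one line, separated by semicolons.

Beatriz, as surviving spouse, takes 1/3.
The remaining 2/3 passes to Valentina's descendants per stirpes.
The 2/3 is divided into 4 equal shares of 1/6 among Teodoro, Yago, Pilar, Joaquin.
Teodoro predeceased; the 1/6 allotted to Teodoro's branch passes to Teodoro's issue by representation.
Lucia is the sole taker at this level and receives the full 1/6.
Yago is living and takes 1/6.
Pilar predeceased; the 1/6 allotted to Pilar's branch passes to Pilar's issue by representation.
The 1/6 is divided into 2 equal shares of 1/12 among Ximena, Ursula.
Ximena is living and takes 1/12.
Ursula is living and takes 1/12.
Joaquin predeceased; the 1/6 allotted to Joaquin's branch passes to Joaquin's issue by representation.
The 1/6 is divided into 4 equal shares of 1/24 among Alonso, Ramiro, Hugo, Octavio.
Alonso is living and takes 1/24.
Ramiro is living and takes 1/24.
Hugo predeceased; the 1/24 allotted to Hugo's branch passes to Hugo's issue by representation.
Soledad is the sole taker at this level and receives the full 1/24.
Octavio is living and takes 1/24.

Alonso 1/24; Beatriz 1/3; Lucia 1/6; Octavio 1/24; Ramiro 1/24; Soledad 1/24; Ursula 1/12; Ximena 1/12; Yago 1/6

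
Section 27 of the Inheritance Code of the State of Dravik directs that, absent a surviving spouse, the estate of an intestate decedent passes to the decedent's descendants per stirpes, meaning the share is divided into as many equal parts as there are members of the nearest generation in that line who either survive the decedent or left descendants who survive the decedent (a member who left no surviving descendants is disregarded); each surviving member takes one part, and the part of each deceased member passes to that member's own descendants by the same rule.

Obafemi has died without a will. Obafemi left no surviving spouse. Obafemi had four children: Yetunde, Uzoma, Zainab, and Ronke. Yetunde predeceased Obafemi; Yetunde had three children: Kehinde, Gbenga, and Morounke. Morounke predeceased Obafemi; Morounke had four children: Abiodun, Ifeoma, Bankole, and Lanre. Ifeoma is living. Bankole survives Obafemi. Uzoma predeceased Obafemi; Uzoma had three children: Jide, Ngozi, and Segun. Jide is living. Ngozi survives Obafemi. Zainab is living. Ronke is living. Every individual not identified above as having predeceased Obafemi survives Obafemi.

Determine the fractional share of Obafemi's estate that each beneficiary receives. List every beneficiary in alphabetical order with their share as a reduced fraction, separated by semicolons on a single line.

Abiodun 1/48; Bankole 1/48; Gbenga 1/12; Ifeoma 1/48; Jide 1/12; Kehinde 1/12; Lanre 1/48; Ngozi 1/12; Ronke 1/4; Segun 1/12; Zainab 1/4

There is no surviving spouse, so the entire estate passes to Obafemi's descendants per stirpes.
The estate is divided into 4 equal shares of 1/4 among Yetunde, Uzoma, Zainab, Ronke.
Yetunde predeceased; the 1/4 allotted to Yetunde's branch passes to Yetunde's issue by representation.
The 1/4 is divided into 3 equal shares of 1/12 among Kehinde, Gbenga, Morounke.
Kehinde is living and takes 1/12.
Gbenga is living and takes 1/12.
Morounke predeceased; the 1/12 allotted to Morounke's branch passes to Morounke's issue by representation.
The 1/12 is divided into 4 equal shares of 1/48 among Abiodun, Ifeoma, Bankole, Lanre.
Abiodun is living and takes 1/48.
Ifeoma is living and takes 1/48.
Bankole is living and takes 1/48.
Lanre is living and takes 1/48.
Uzoma predeceased; the 1/4 allotted to Uzoma's branch passes to Uzoma's issue by representation.
The 1/4 is divided into 3 equal shares of 1/12 among Jide, Ngozi, Segun.
Jide is living and takes 1/12.
Ngozi is living and takes 1/12.
Segun is living and takes 1/12.
Zainab is living and takes 1/4.
Ronke is living and takes 1/4.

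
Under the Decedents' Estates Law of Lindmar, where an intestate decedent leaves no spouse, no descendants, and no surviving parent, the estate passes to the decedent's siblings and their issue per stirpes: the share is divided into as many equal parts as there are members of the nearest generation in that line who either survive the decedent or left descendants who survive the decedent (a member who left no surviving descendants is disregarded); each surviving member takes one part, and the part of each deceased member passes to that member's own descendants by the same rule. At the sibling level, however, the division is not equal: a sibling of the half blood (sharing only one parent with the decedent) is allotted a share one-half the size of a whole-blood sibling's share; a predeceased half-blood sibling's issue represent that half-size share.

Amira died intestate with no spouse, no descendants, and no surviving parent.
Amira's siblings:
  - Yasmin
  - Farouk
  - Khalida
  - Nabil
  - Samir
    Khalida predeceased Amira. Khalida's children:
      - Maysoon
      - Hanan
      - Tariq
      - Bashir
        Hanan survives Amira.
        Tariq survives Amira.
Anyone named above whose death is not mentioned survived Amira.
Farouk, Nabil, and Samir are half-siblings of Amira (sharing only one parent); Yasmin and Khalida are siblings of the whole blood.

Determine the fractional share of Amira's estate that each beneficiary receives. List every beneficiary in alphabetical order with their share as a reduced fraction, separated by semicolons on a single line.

No spouse, descendants, or parent survives, so the estate passes to Amira's siblings per stirpes.
Half-blood siblings count for one-half the weight of whole-blood siblings at the initial division.
Dividing 1 in proportion to weights (total weight 7/2): Yasmin (weight 1) → 2/7; Farouk (weight 1/2) → 1/7; Khalida (weight 1) → 2/7; Nabil (weight 1/2) → 1/7; Samir (weight 1/2) → 1/7.
Yasmin is living and takes 2/7.
Farouk is living and takes 1/7.
Khalida predeceased; the 2/7 allotted to Khalida's branch passes to Khalida's issue by representation.
The 2/7 is divided into 4 equal shares of 1/14 among Maysoon, Hanan, Tariq, Bashir.
Maysoon is living and takes 1/14.
Hanan is living and takes 1/14.
Tariq is living and takes 1/14.
Bashir is living and takes 1/14.
Nabil is living and takes 1/7.
Samir is living and takes 1/7.

Bashir 1/14; Farouk 1/7; Hanan 1/14; Maysoon 1/14; Nabil 1/7; Samir 1/7; Tariq 1/14; Yasmin 2/7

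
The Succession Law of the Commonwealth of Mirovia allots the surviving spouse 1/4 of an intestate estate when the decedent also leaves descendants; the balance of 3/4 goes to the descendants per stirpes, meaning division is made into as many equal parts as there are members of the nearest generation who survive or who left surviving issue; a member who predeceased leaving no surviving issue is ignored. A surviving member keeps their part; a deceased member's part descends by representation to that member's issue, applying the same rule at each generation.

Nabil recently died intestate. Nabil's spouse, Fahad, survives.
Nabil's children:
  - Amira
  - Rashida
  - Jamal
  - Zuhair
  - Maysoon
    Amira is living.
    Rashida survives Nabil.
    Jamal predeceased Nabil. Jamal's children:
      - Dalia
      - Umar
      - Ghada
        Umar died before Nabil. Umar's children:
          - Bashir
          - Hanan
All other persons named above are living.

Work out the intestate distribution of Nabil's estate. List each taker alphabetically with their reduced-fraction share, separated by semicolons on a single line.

Amira 3/20; Bashir 1/40; Dalia 1/20; Fahad 1/4; Ghada 1/20; Hanan 1/40; Maysoon 3/20; Rashida 3/20; Zuhair 3/20

Fahad, as surviving spouse, takes 1/4.
The remaining 3/4 passes to Nabil's descendants per stirpes.
The 3/4 is divided into 5 equal shares of 3/20 among Amira, Rashida, Jamal, Zuhair, Maysoon.
Amira is living and takes 3/20.
Rashida is living and takes 3/20.
Jamal predeceased; the 3/20 allotted to Jamal's branch passes to Jamal's issue by representation.
The 3/20 is divided into 3 equal shares of 1/20 among Dalia, Umar, Ghada.
Dalia is living and takes 1/20.
Umar predeceased; the 1/20 allotted to Umar's branch passes to Umar's issue by representation.
The 1/20 is divided into 2 equal shares of 1/40 among Bashir, Hanan.
Bashir is living and takes 1/40.
Hanan is living and takes 1/40.
Ghada is living and takes 1/20.
Zuhair is living and takes 3/20.
Maysoon is living and takes 3/20.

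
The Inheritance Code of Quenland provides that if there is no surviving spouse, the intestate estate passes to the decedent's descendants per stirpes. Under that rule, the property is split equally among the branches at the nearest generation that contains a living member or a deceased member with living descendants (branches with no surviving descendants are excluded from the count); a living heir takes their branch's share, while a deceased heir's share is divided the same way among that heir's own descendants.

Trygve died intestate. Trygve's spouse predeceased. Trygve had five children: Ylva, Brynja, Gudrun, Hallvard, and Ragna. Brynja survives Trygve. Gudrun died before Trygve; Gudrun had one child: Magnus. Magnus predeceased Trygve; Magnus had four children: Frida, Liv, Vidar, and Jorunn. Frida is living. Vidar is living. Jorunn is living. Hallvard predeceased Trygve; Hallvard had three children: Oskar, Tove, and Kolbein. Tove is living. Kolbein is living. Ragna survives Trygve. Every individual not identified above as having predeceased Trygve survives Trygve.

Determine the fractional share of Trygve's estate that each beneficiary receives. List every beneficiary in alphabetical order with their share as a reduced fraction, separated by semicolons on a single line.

Brynja 1/5; Frida 1/20; Jorunn 1/20; Kolbein 1/15; Liv 1/20; Oskar 1/15; Ragna 1/5; Tove 1/15; Vidar 1/20; Ylva 1/5

There is no surviving spouse, so the entire estate passes to Trygve's descendants per stirpes.
The estate is divided into 5 equal shares of 1/5 among Ylva, Brynja, Gudrun, Hallvard, Ragna.
Ylva is living and takes 1/5.
Brynja is living and takes 1/5.
Gudrun predeceased; the 1/5 allotted to Gudrun's branch passes to Gudrun's issue by representation.
Magnus's line is the sole branch at this level, so the full 1/5 passes to Magnus's issue by representation.
The 1/5 is divided into 4 equal shares of 1/20 among Frida, Liv, Vidar, Jorunn.
Frida is living and takes 1/20.
Liv is living and takes 1/20.
Vidar is living and takes 1/20.
Jorunn is living and takes 1/20.
Hallvard predeceased; the 1/5 allotted to Hallvard's branch passes to Hallvard's issue by representation.
The 1/5 is divided into 3 equal shares of 1/15 among Oskar, Tove, Kolbein.
Oskar is living and takes 1/15.
Tove is living and takes 1/15.
Kolbein is living and takes 1/15.
Ragna is living and takes 1/5.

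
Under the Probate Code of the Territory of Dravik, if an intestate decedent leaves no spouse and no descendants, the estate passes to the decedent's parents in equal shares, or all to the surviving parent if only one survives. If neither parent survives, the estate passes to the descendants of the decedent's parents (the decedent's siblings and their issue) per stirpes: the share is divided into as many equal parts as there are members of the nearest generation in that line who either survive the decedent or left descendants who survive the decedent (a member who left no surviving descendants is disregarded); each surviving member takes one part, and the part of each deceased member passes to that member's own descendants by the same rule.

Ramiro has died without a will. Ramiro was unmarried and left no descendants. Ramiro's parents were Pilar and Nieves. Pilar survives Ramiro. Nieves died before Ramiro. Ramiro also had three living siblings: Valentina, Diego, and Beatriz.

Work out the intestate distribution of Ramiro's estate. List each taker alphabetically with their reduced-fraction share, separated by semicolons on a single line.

Pilar 1

Only one parent, Pilar, survives, so Pilar takes the entire estate. The siblings take nothing because a surviving parent has priority.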